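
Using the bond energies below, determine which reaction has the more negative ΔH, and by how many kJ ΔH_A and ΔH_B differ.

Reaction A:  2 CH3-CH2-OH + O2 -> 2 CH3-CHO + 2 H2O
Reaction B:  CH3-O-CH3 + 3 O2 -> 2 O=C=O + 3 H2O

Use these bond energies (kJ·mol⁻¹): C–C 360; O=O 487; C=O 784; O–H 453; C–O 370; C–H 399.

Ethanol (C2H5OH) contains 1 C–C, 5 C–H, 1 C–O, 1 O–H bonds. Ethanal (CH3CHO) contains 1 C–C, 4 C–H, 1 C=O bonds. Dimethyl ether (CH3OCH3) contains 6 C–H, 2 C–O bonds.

Reaction B, by 810 kJ

Reaction A:
  Bonds broken (reactants):
    C–C: 2 × 360 = 720
    C–H: 10 × 399 = 3990
    C–O: 2 × 370 = 740
    O–H: 2 × 453 = 906
    O=O: 1 × 487 = 487
    Σ(broken) = 6843 kJ
  Bonds formed (products):
    C–C: 2 × 360 = 720
    C–H: 8 × 399 = 3192
    C=O: 2 × 784 = 1568
    O–H: 4 × 453 = 1812
    Σ(formed) = 7292 kJ
  ΔH_A = 6843 − 7292 = −449 kJ
Reaction B:
  Bonds broken (reactants):
    C–H: 6 × 399 = 2394
    C–O: 2 × 370 = 740
    O=O: 3 × 487 = 1461
    Σ(broken) = 4595 kJ
  Bonds formed (products):
    C=O: 4 × 784 = 3136
    O–H: 6 × 453 = 2718
    Σ(formed) = 5854 kJ
  ΔH_B = 4595 − 5854 = −1259 kJ
ΔH_A − ΔH_B = +810 kJ, so reaction B has the more negative ΔH; |ΔH_A − ΔH_B| = 810 kJ.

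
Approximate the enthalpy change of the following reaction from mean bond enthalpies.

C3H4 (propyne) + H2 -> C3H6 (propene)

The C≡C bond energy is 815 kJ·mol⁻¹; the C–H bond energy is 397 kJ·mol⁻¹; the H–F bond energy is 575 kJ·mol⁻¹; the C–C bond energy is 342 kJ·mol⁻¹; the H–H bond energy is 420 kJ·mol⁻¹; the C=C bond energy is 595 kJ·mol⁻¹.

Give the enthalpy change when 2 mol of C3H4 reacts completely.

ΔH = −308 kJ

Bonds broken (reactants):
  C≡C: 1 × 815 = 815
  C–C: 1 × 342 = 342
  C–H: 4 × 397 = 1588
  H–H: 1 × 420 = 420
  Σ(broken) = 3165 kJ
Bonds formed (products):
  C–C: 1 × 342 = 342
  C–H: 6 × 397 = 2382
  C=C: 1 × 595 = 595
  Σ(formed) = 3319 kJ
ΔH = Σ(broken) − Σ(formed) = 3165 − 3319 = −154 kJ
For 2× the reaction as written: 2 × (−154) = −308 kJ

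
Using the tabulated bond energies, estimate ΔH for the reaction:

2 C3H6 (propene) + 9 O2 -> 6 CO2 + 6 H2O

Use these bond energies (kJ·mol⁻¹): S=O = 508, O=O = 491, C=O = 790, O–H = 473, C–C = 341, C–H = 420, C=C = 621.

ΔH ≈ −3773 kJ

Bonds broken (reactants):
  C–C: 2 × 341 = 682
  C–H: 12 × 420 = 5040
  C=C: 2 × 621 = 1242
  O=O: 9 × 491 = 4419
  Σ(broken) = 11383 kJ
Bonds formed (products):
  C=O: 12 × 790 = 9480
  O–H: 12 × 473 = 5676
  Σ(formed) = 15156 kJ
ΔH = Σ(broken) − Σ(formed) = 11383 − 15156 = −3773 kJ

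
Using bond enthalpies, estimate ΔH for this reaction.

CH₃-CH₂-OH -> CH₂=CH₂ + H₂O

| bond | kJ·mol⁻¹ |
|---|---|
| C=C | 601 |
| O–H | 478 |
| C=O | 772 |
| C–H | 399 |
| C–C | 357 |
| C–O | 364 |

ΔH ≈ +41 kJ

Bonds broken (reactants):
  C–C: 1 × 357 = 357
  C–H: 5 × 399 = 1995
  C–O: 1 × 364 = 364
  O–H: 1 × 478 = 478
  Σ(broken) = 3194 kJ
Bonds formed (products):
  C–H: 4 × 399 = 1596
  C=C: 1 × 601 = 601
  O–H: 2 × 478 = 956
  Σ(formed) = 3153 kJ
ΔH = Σ(broken) − Σ(formed) = 3194 − 3153 = +41 kJ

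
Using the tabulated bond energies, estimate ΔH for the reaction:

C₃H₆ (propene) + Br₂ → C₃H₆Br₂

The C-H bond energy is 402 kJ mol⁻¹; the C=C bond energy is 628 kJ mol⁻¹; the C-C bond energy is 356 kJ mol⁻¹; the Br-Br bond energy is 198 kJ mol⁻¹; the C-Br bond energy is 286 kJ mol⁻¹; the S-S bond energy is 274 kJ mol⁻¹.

Bonds broken (reactants):
  Br-Br: 1 × 198 = 198
  C-C: 1 × 356 = 356
  C-H: 6 × 402 = 2412
  C=C: 1 × 628 = 628
  Σ(broken) = 3594 kJ
Bonds formed (products):
  C-Br: 2 × 286 = 572
  C-C: 2 × 356 = 712
  C-H: 6 × 402 = 2412
  Σ(formed) = 3696 kJ
ΔH = Σ(broken) − Σ(formed) = 3594 − 3696 = −102 kJ

ΔH ≈ −102 kJ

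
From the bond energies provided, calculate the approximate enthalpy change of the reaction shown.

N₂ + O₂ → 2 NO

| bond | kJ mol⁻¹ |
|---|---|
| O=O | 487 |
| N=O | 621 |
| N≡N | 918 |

ΔH ≈ +163 kJ

Bonds broken (reactants):
  N≡N: 1 × 918 = 918
  O=O: 1 × 487 = 487
  Σ(broken) = 1405 kJ
Bonds formed (products):
  N=O: 2 × 621 = 1242
  Σ(formed) = 1242 kJ
ΔH = Σ(broken) − Σ(formed) = 1405 − 1242 = +163 kJ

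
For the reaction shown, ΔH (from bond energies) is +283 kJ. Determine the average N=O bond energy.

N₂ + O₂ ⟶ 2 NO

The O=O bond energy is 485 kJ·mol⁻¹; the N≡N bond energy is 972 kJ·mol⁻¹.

Let D be the N=O bond energy.
Σ(broken) = 1×972 + 1×485 = 1457
Σ(formed) = 2×D = 2D
ΔH = Σ(broken) − Σ(formed) = (1457) − (2D) = +1457 − 2D
Setting this equal to +283 kJ gives 2D = 1174, so D = 587 kJ/mol.

D(N=O) ≈ 587 kJ/mol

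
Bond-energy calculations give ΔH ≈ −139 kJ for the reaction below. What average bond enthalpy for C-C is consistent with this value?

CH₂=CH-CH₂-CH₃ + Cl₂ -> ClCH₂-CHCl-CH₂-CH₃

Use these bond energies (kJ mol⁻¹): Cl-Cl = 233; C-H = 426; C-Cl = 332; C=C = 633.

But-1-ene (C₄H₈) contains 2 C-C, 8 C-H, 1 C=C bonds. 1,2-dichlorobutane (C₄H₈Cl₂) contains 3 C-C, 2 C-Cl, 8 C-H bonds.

D(C-C) ≈ 341 kJ/mol

Let D be the C-C bond energy.
Σ(broken) = 2×D + 8×426 + 1×633 + 1×233 = 4274 + 2D
Σ(formed) = 3×D + 2×332 + 8×426 = 4072 + 3D
ΔH = Σ(broken) − Σ(formed) = (4274 + 2D) − (4072 + 3D) = +202 − D
Setting this equal to −139 kJ gives D = 341 kJ/mol.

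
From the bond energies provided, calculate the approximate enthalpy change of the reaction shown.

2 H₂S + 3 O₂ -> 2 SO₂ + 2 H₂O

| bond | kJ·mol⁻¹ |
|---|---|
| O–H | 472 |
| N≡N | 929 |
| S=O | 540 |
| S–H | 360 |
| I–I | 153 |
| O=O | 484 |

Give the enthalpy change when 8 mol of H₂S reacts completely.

Bonds broken (reactants):
  O=O: 3 × 484 = 1452
  S–H: 4 × 360 = 1440
  Σ(broken) = 2892 kJ
Bonds formed (products):
  O–H: 4 × 472 = 1888
  S=O: 4 × 540 = 2160
  Σ(formed) = 4048 kJ
ΔH = Σ(broken) − Σ(formed) = 2892 − 4048 = −1156 kJ
For 4× the reaction as written: 4 × (−1156) = −4624 kJ

ΔH = −4624 kJ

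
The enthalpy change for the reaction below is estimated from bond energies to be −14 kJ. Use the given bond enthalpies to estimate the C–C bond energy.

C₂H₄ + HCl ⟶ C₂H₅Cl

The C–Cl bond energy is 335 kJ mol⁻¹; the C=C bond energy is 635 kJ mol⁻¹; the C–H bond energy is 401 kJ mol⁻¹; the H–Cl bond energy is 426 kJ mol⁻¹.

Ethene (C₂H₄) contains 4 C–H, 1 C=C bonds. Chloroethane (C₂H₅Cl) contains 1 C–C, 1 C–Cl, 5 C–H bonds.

D(C–C) ≈ 339 kJ/mol

Let D be the C–C bond energy.
Σ(broken) = 4×401 + 1×635 + 1×426 = 2665
Σ(formed) = 1×D + 1×335 + 5×401 = 2340 + D
ΔH = Σ(broken) − Σ(formed) = (2665) − (2340 + D) = +325 − D
Setting this equal to −14 kJ gives D = 339 kJ/mol.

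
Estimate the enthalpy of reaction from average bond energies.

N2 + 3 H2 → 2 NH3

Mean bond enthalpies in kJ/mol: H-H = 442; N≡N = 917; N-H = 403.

ΔH ≈ −175 kJ

Bonds broken (reactants):
  H-H: 3 × 442 = 1326
  N≡N: 1 × 917 = 917
  Σ(broken) = 2243 kJ
Bonds formed (products):
  N-H: 6 × 403 = 2418
  Σ(formed) = 2418 kJ
ΔH = Σ(broken) − Σ(formed) = 2243 − 2418 = −175 kJ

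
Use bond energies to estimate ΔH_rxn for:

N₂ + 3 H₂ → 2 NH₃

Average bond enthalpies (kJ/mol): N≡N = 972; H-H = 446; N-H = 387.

Bonds broken (reactants):
  H-H: 3 × 446 = 1338
  N≡N: 1 × 972 = 972
  Σ(broken) = 2310 kJ
Bonds formed (products):
  N-H: 6 × 387 = 2322
  Σ(formed) = 2322 kJ
ΔH = Σ(broken) − Σ(formed) = 2310 − 2322 = −12 kJ

ΔH ≈ −12 kJ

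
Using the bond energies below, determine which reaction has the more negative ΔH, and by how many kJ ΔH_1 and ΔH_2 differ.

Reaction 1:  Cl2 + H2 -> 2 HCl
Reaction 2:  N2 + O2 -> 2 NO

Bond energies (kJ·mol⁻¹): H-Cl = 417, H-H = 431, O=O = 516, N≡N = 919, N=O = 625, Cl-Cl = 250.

Reaction 1, by 338 kJ

Reaction 1:
  Bonds broken (reactants):
    Cl-Cl: 1 × 250 = 250
    H-H: 1 × 431 = 431
    Σ(broken) = 681 kJ
  Bonds formed (products):
    H-Cl: 2 × 417 = 834
    Σ(formed) = 834 kJ
  ΔH_1 = 681 − 834 = −153 kJ
Reaction 2:
  Bonds broken (reactants):
    N≡N: 1 × 919 = 919
    O=O: 1 × 516 = 516
    Σ(broken) = 1435 kJ
  Bonds formed (products):
    N=O: 2 × 625 = 1250
    Σ(formed) = 1250 kJ
  ΔH_2 = 1435 − 1250 = +185 kJ
ΔH_1 − ΔH_2 = −338 kJ, so reaction 1 has the more negative ΔH; |ΔH_1 − ΔH_2| = 338 kJ.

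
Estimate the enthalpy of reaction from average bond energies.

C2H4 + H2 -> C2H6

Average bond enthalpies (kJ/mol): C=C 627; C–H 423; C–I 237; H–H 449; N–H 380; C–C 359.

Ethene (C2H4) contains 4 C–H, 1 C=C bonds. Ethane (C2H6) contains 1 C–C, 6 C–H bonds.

Bonds broken (reactants):
  C–H: 4 × 423 = 1692
  C=C: 1 × 627 = 627
  H–H: 1 × 449 = 449
  Σ(broken) = 2768 kJ
Bonds formed (products):
  C–C: 1 × 359 = 359
  C–H: 6 × 423 = 2538
  Σ(formed) = 2897 kJ
ΔH = Σ(broken) − Σ(formed) = 2768 − 2897 = −129 kJ

ΔH ≈ −129 kJ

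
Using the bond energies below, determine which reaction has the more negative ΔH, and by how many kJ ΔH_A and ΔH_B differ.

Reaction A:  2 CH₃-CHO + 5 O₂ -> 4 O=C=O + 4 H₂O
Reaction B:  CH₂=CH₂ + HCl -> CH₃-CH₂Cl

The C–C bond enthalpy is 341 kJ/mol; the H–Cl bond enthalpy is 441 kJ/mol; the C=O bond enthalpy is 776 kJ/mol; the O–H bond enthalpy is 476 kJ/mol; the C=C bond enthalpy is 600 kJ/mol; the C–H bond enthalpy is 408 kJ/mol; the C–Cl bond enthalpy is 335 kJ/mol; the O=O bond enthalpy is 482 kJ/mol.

Reaction A, by 2065 kJ

Reaction A:
  Bonds broken (reactants):
    C–C: 2 × 341 = 682
    C–H: 8 × 408 = 3264
    C=O: 2 × 776 = 1552
    O=O: 5 × 482 = 2410
    Σ(broken) = 7908 kJ
  Bonds formed (products):
    C=O: 8 × 776 = 6208
    O–H: 8 × 476 = 3808
    Σ(formed) = 10016 kJ
  ΔH_A = 7908 − 10016 = −2108 kJ
Reaction B:
  Bonds broken (reactants):
    C–H: 4 × 408 = 1632
    C=C: 1 × 600 = 600
    H–Cl: 1 × 441 = 441
    Σ(broken) = 2673 kJ
  Bonds formed (products):
    C–C: 1 × 341 = 341
    C–Cl: 1 × 335 = 335
    C–H: 5 × 408 = 2040
    Σ(formed) = 2716 kJ
  ΔH_B = 2673 − 2716 = −43 kJ
ΔH_A − ΔH_B = −2065 kJ, so reaction A has the more negative ΔH; |ΔH_A − ΔH_B| = 2065 kJ.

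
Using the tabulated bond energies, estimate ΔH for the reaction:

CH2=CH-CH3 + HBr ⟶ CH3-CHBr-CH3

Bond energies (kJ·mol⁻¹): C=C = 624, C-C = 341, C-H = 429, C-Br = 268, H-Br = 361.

ΔH ≈ −53 kJ

Bonds broken (reactants):
  C-C: 1 × 341 = 341
  C-H: 6 × 429 = 2574
  C=C: 1 × 624 = 624
  H-Br: 1 × 361 = 361
  Σ(broken) = 3900 kJ
Bonds formed (products):
  C-Br: 1 × 268 = 268
  C-C: 2 × 341 = 682
  C-H: 7 × 429 = 3003
  Σ(formed) = 3953 kJ
ΔH = Σ(broken) − Σ(formed) = 3900 − 3953 = −53 kJ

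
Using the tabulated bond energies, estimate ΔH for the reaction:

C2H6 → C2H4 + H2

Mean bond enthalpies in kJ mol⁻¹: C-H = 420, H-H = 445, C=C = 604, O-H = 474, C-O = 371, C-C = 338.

Bonds broken (reactants):
  C-C: 1 × 338 = 338
  C-H: 6 × 420 = 2520
  Σ(broken) = 2858 kJ
Bonds formed (products):
  C-H: 4 × 420 = 1680
  C=C: 1 × 604 = 604
  H-H: 1 × 445 = 445
  Σ(formed) = 2729 kJ
ΔH = Σ(broken) − Σ(formed) = 2858 − 2729 = +129 kJ

ΔH ≈ +129 kJ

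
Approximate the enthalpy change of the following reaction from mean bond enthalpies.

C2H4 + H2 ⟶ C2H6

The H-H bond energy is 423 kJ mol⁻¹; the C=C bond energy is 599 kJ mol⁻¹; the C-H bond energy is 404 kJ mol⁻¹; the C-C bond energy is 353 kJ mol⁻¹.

ΔH ≈ −139 kJ

Bonds broken (reactants):
  C-H: 4 × 404 = 1616
  C=C: 1 × 599 = 599
  H-H: 1 × 423 = 423
  Σ(broken) = 2638 kJ
Bonds formed (products):
  C-C: 1 × 353 = 353
  C-H: 6 × 404 = 2424
  Σ(formed) = 2777 kJ
ΔH = Σ(broken) − Σ(formed) = 2638 − 2777 = −139 kJ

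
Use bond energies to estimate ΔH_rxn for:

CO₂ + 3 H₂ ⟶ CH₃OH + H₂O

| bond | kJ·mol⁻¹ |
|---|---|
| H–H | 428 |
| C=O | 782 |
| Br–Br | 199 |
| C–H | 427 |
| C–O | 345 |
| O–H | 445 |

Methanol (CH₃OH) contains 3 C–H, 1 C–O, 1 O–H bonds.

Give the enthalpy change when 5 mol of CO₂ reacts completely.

ΔH = −565 kJ

Bonds broken (reactants):
  C=O: 2 × 782 = 1564
  H–H: 3 × 428 = 1284
  Σ(broken) = 2848 kJ
Bonds formed (products):
  C–H: 3 × 427 = 1281
  C–O: 1 × 345 = 345
  O–H: 3 × 445 = 1335
  Σ(formed) = 2961 kJ
ΔH = Σ(broken) − Σ(formed) = 2848 − 2961 = −113 kJ
For 5× the reaction as written: 5 × (−113) = −565 kJ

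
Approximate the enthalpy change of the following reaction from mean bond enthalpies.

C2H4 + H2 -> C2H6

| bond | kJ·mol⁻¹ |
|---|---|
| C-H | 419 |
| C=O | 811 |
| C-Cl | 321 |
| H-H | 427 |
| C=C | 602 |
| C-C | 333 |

ΔH ≈ −142 kJ

Bonds broken (reactants):
  C-H: 4 × 419 = 1676
  C=C: 1 × 602 = 602
  H-H: 1 × 427 = 427
  Σ(broken) = 2705 kJ
Bonds formed (products):
  C-C: 1 × 333 = 333
  C-H: 6 × 419 = 2514
  Σ(formed) = 2847 kJ
ΔH = Σ(broken) − Σ(formed) = 2705 − 2847 = −142 kJ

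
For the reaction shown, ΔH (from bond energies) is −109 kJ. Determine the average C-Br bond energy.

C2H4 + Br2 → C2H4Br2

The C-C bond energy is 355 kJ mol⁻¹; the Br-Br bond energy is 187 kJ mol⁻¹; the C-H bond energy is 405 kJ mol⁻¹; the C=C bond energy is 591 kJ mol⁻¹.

Let D be the C-Br bond energy.
Σ(broken) = 1×187 + 4×405 + 1×591 = 2398
Σ(formed) = 2×D + 1×355 + 4×405 = 1975 + 2D
ΔH = Σ(broken) − Σ(formed) = (2398) − (1975 + 2D) = +423 − 2D
Setting this equal to −109 kJ gives 2D = 532, so D = 266 kJ/mol.

D(C-Br) ≈ 266 kJ/mol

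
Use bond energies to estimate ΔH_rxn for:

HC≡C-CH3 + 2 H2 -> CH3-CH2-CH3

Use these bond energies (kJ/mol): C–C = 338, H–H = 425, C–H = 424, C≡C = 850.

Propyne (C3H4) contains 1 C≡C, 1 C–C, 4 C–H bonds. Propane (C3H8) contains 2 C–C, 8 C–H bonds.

ΔH ≈ −334 kJ

Bonds broken (reactants):
  C≡C: 1 × 850 = 850
  C–C: 1 × 338 = 338
  C–H: 4 × 424 = 1696
  H–H: 2 × 425 = 850
  Σ(broken) = 3734 kJ
Bonds formed (products):
  C–C: 2 × 338 = 676
  C–H: 8 × 424 = 3392
  Σ(formed) = 4068 kJ
ΔH = Σ(broken) − Σ(formed) = 3734 − 4068 = −334 kJ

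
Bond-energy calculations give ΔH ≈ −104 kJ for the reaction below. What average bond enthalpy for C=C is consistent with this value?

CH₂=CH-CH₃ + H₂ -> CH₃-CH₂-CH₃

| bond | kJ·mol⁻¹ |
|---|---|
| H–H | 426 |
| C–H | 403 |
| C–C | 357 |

Let D be the C=C bond energy.
Σ(broken) = 1×357 + 6×403 + 1×D + 1×426 = 3201 + D
Σ(formed) = 2×357 + 8×403 = 3938
ΔH = Σ(broken) − Σ(formed) = (3201 + D) − (3938) = −737 + D
Setting this equal to −104 kJ gives D = 633 kJ/mol.

D(C=C) ≈ 633 kJ/mol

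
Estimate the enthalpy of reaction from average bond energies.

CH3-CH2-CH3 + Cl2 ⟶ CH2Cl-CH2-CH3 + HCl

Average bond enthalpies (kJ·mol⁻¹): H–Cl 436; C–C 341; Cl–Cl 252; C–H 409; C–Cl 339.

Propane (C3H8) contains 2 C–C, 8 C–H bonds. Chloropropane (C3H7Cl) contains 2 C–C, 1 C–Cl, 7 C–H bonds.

ΔH ≈ −114 kJ

Bonds broken (reactants):
  C–C: 2 × 341 = 682
  C–H: 8 × 409 = 3272
  Cl–Cl: 1 × 252 = 252
  Σ(broken) = 4206 kJ
Bonds formed (products):
  C–C: 2 × 341 = 682
  C–Cl: 1 × 339 = 339
  C–H: 7 × 409 = 2863
  H–Cl: 1 × 436 = 436
  Σ(formed) = 4320 kJ
ΔH = Σ(broken) − Σ(formed) = 4206 − 4320 = −114 kJ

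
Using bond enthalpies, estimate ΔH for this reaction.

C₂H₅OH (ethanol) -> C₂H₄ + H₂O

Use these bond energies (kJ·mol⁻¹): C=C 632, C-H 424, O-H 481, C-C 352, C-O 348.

ΔH ≈ +11 kJ

Bonds broken (reactants):
  C-C: 1 × 352 = 352
  C-H: 5 × 424 = 2120
  C-O: 1 × 348 = 348
  O-H: 1 × 481 = 481
  Σ(broken) = 3301 kJ
Bonds formed (products):
  C-H: 4 × 424 = 1696
  C=C: 1 × 632 = 632
  O-H: 2 × 481 = 962
  Σ(formed) = 3290 kJ
ΔH = Σ(broken) − Σ(formed) = 3301 − 3290 = +11 kJ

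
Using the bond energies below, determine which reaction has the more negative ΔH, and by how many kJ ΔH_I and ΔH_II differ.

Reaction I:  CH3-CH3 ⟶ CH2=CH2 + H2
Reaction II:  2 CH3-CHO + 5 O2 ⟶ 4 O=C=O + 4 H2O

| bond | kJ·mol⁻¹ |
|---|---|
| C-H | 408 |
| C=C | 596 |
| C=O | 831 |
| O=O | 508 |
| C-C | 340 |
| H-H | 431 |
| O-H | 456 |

Reaction II, by 2279 kJ

Reaction I:
  Bonds broken (reactants):
    C-C: 1 × 340 = 340
    C-H: 6 × 408 = 2448
    Σ(broken) = 2788 kJ
  Bonds formed (products):
    C-H: 4 × 408 = 1632
    C=C: 1 × 596 = 596
    H-H: 1 × 431 = 431
    Σ(formed) = 2659 kJ
  ΔH_I = 2788 − 2659 = +129 kJ
Reaction II:
  Bonds broken (reactants):
    C-C: 2 × 340 = 680
    C-H: 8 × 408 = 3264
    C=O: 2 × 831 = 1662
    O=O: 5 × 508 = 2540
    Σ(broken) = 8146 kJ
  Bonds formed (products):
    C=O: 8 × 831 = 6648
    O-H: 8 × 456 = 3648
    Σ(formed) = 10296 kJ
  ΔH_II = 8146 − 10296 = −2150 kJ
ΔH_I − ΔH_II = +2279 kJ, so reaction II has the more negative ΔH; |ΔH_I − ΔH_II| = 2279 kJ.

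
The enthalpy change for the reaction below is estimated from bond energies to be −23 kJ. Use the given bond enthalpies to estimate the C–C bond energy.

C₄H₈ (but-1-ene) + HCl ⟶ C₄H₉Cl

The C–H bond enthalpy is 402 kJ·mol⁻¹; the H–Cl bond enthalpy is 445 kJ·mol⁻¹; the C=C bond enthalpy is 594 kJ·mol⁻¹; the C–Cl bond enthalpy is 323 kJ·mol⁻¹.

D(C–C) ≈ 337 kJ/mol

Let D be the C–C bond energy.
Σ(broken) = 2×D + 8×402 + 1×594 + 1×445 = 4255 + 2D
Σ(formed) = 3×D + 1×323 + 9×402 = 3941 + 3D
ΔH = Σ(broken) − Σ(formed) = (4255 + 2D) − (3941 + 3D) = +314 − D
Setting this equal to −23 kJ gives D = 337 kJ/mol.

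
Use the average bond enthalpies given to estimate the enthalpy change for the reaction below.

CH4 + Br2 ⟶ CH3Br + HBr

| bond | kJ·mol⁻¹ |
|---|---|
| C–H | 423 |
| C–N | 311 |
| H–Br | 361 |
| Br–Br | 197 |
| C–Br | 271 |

ΔH ≈ −12 kJ

Bonds broken (reactants):
  Br–Br: 1 × 197 = 197
  C–H: 4 × 423 = 1692
  Σ(broken) = 1889 kJ
Bonds formed (products):
  C–Br: 1 × 271 = 271
  C–H: 3 × 423 = 1269
  H–Br: 1 × 361 = 361
  Σ(formed) = 1901 kJ
ΔH = Σ(broken) − Σ(formed) = 1889 − 1901 = −12 kJ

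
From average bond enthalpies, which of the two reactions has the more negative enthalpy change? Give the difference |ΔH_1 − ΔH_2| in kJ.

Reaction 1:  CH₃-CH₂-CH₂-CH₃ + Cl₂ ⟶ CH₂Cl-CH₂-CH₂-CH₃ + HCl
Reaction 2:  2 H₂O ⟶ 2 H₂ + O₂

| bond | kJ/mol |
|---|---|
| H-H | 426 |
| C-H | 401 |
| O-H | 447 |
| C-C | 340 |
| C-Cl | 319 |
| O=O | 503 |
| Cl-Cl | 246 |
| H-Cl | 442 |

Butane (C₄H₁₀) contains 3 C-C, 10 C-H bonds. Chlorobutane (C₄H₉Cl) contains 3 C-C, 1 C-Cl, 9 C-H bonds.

Reaction 1, by 547 kJ

Reaction 1:
  Bonds broken (reactants):
    C-C: 3 × 340 = 1020
    C-H: 10 × 401 = 4010
    Cl-Cl: 1 × 246 = 246
    Σ(broken) = 5276 kJ
  Bonds formed (products):
    C-C: 3 × 340 = 1020
    C-Cl: 1 × 319 = 319
    C-H: 9 × 401 = 3609
    H-Cl: 1 × 442 = 442
    Σ(formed) = 5390 kJ
  ΔH_1 = 5276 − 5390 = −114 kJ
Reaction 2:
  Bonds broken (reactants):
    O-H: 4 × 447 = 1788
    Σ(broken) = 1788 kJ
  Bonds formed (products):
    H-H: 2 × 426 = 852
    O=O: 1 × 503 = 503
    Σ(formed) = 1355 kJ
  ΔH_2 = 1788 − 1355 = +433 kJ
ΔH_1 − ΔH_2 = −547 kJ, so reaction 1 has the more negative ΔH; |ΔH_1 − ΔH_2| = 547 kJ.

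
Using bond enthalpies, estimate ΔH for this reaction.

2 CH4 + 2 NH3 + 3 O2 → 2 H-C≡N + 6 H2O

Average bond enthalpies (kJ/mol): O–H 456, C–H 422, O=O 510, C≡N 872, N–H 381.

Bonds broken (reactants):
  C–H: 8 × 422 = 3376
  N–H: 6 × 381 = 2286
  O=O: 3 × 510 = 1530
  Σ(broken) = 7192 kJ
Bonds formed (products):
  C≡N: 2 × 872 = 1744
  C–H: 2 × 422 = 844
  O–H: 12 × 456 = 5472
  Σ(formed) = 8060 kJ
ΔH = Σ(broken) − Σ(formed) = 7192 − 8060 = −868 kJ

ΔH ≈ −868 kJ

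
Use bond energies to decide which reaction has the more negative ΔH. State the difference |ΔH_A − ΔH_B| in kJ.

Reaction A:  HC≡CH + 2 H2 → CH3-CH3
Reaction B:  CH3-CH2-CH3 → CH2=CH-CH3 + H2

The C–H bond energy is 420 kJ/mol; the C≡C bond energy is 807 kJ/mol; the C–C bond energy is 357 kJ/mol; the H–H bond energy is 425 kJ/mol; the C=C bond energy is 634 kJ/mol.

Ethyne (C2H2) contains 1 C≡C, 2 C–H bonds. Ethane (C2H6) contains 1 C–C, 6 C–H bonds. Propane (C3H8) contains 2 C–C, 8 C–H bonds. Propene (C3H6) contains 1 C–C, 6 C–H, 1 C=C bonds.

Reaction A:
  Bonds broken (reactants):
    C≡C: 1 × 807 = 807
    C–H: 2 × 420 = 840
    H–H: 2 × 425 = 850
    Σ(broken) = 2497 kJ
  Bonds formed (products):
    C–C: 1 × 357 = 357
    C–H: 6 × 420 = 2520
    Σ(formed) = 2877 kJ
  ΔH_A = 2497 − 2877 = −380 kJ
Reaction B:
  Bonds broken (reactants):
    C–C: 2 × 357 = 714
    C–H: 8 × 420 = 3360
    Σ(broken) = 4074 kJ
  Bonds formed (products):
    C–C: 1 × 357 = 357
    C–H: 6 × 420 = 2520
    C=C: 1 × 634 = 634
    H–H: 1 × 425 = 425
    Σ(formed) = 3936 kJ
  ΔH_B = 4074 − 3936 = +138 kJ
ΔH_A − ΔH_B = −518 kJ, so reaction A has the more negative ΔH; |ΔH_A − ΔH_B| = 518 kJ.

Reaction A, by 518 kJ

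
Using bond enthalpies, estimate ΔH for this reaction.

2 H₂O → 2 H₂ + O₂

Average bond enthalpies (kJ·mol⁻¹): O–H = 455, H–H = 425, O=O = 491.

ΔH ≈ +479 kJ

Bonds broken (reactants):
  O–H: 4 × 455 = 1820
  Σ(broken) = 1820 kJ
Bonds formed (products):
  H–H: 2 × 425 = 850
  O=O: 1 × 491 = 491
  Σ(formed) = 1341 kJ
ΔH = Σ(broken) − Σ(formed) = 1820 − 1341 = +479 kJ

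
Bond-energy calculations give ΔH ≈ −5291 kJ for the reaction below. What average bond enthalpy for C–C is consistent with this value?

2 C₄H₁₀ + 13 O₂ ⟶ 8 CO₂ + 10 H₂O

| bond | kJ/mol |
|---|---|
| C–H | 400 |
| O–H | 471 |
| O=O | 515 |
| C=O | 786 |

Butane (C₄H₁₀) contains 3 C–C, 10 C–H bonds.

D(C–C) ≈ 335 kJ/mol

Let D be the C–C bond energy.
Σ(broken) = 6×D + 20×400 + 13×515 = 14695 + 6D
Σ(formed) = 16×786 + 20×471 = 21996
ΔH = Σ(broken) − Σ(formed) = (14695 + 6D) − (21996) = −7301 + 6D
Setting this equal to −5291 kJ gives 6D = 2010, so D = 335 kJ/mol.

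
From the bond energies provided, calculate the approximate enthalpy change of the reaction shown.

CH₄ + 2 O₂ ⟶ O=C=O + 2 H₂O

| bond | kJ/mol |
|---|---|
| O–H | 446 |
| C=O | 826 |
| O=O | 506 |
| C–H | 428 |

Bonds broken (reactants):
  C–H: 4 × 428 = 1712
  O=O: 2 × 506 = 1012
  Σ(broken) = 2724 kJ
Bonds formed (products):
  C=O: 2 × 826 = 1652
  O–H: 4 × 446 = 1784
  Σ(formed) = 3436 kJ
ΔH = Σ(broken) − Σ(formed) = 2724 − 3436 = −712 kJ

ΔH ≈ −712 kJ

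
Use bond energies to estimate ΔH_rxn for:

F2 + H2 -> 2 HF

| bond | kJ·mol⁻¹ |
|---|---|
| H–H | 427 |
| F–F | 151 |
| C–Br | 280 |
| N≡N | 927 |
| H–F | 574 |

Bonds broken (reactants):
  F–F: 1 × 151 = 151
  H–H: 1 × 427 = 427
  Σ(broken) = 578 kJ
Bonds formed (products):
  H–F: 2 × 574 = 1148
  Σ(formed) = 1148 kJ
ΔH = Σ(broken) − Σ(formed) = 578 − 1148 = −570 kJ

ΔH ≈ −570 kJ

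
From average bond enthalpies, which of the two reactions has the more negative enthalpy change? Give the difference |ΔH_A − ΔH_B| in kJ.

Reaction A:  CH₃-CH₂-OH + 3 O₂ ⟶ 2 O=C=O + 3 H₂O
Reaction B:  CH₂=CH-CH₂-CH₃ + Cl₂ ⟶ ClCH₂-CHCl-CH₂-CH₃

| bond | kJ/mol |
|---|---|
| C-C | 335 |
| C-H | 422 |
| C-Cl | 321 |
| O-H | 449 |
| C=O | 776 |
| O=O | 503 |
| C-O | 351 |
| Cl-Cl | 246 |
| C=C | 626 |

Reaction A:
  Bonds broken (reactants):
    C-C: 1 × 335 = 335
    C-H: 5 × 422 = 2110
    C-O: 1 × 351 = 351
    O-H: 1 × 449 = 449
    O=O: 3 × 503 = 1509
    Σ(broken) = 4754 kJ
  Bonds formed (products):
    C=O: 4 × 776 = 3104
    O-H: 6 × 449 = 2694
    Σ(formed) = 5798 kJ
  ΔH_A = 4754 − 5798 = −1044 kJ
Reaction B:
  Bonds broken (reactants):
    C-C: 2 × 335 = 670
    C-H: 8 × 422 = 3376
    C=C: 1 × 626 = 626
    Cl-Cl: 1 × 246 = 246
    Σ(broken) = 4918 kJ
  Bonds formed (products):
    C-C: 3 × 335 = 1005
    C-Cl: 2 × 321 = 642
    C-H: 8 × 422 = 3376
    Σ(formed) = 5023 kJ
  ΔH_B = 4918 − 5023 = −105 kJ
ΔH_A − ΔH_B = −939 kJ, so reaction A has the more negative ΔH; |ΔH_A − ΔH_B| = 939 kJ.

Reaction A, by 939 kJ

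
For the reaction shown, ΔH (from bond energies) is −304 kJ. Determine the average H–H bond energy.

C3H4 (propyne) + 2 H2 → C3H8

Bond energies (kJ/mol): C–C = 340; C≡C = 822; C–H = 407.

D(H–H) ≈ 421 kJ/mol

Let D be the H–H bond energy.
Σ(broken) = 1×822 + 1×340 + 4×407 + 2×D = 2790 + 2D
Σ(formed) = 2×340 + 8×407 = 3936
ΔH = Σ(broken) − Σ(formed) = (2790 + 2D) − (3936) = −1146 + 2D
Setting this equal to −304 kJ gives 2D = 842, so D = 421 kJ/mol.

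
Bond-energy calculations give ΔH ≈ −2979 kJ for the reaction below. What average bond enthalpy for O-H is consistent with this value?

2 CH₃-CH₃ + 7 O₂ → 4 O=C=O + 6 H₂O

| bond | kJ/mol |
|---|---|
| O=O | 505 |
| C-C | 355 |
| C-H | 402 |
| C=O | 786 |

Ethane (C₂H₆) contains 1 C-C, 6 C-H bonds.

D(O-H) ≈ 480 kJ/mol

Let D be the O-H bond energy.
Σ(broken) = 2×355 + 12×402 + 7×505 = 9069
Σ(formed) = 8×786 + 12×D = 6288 + 12D
ΔH = Σ(broken) − Σ(formed) = (9069) − (6288 + 12D) = +2781 − 12D
Setting this equal to −2979 kJ gives 12D = 5760, so D = 480 kJ/mol.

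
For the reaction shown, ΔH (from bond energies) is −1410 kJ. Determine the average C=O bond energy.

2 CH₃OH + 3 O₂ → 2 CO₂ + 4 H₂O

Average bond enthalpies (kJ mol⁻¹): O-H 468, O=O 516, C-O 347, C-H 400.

Let D be the C=O bond energy.
Σ(broken) = 6×400 + 2×347 + 2×468 + 3×516 = 5578
Σ(formed) = 4×D + 8×468 = 3744 + 4D
ΔH = Σ(broken) − Σ(formed) = (5578) − (3744 + 4D) = +1834 − 4D
Setting this equal to −1410 kJ gives 4D = 3244, so D = 811 kJ/mol.

D(C=O) ≈ 811 kJ/mol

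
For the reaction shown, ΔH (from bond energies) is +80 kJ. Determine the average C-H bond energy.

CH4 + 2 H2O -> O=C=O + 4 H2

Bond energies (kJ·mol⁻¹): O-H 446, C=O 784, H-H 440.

Let D be the C-H bond energy.
Σ(broken) = 4×D + 4×446 = 1784 + 4D
Σ(formed) = 2×784 + 4×440 = 3328
ΔH = Σ(broken) − Σ(formed) = (1784 + 4D) − (3328) = −1544 + 4D
Setting this equal to +80 kJ gives 4D = 1624, so D = 406 kJ/mol.

D(C-H) ≈ 406 kJ/mol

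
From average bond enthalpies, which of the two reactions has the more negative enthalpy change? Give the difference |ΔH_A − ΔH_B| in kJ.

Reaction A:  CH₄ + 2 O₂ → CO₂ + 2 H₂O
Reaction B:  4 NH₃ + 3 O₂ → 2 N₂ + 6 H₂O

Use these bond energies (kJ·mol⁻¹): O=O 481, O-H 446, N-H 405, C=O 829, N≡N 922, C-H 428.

Reaction B, by 125 kJ

Reaction A:
  Bonds broken (reactants):
    C-H: 4 × 428 = 1712
    O=O: 2 × 481 = 962
    Σ(broken) = 2674 kJ
  Bonds formed (products):
    C=O: 2 × 829 = 1658
    O-H: 4 × 446 = 1784
    Σ(formed) = 3442 kJ
  ΔH_A = 2674 − 3442 = −768 kJ
Reaction B:
  Bonds broken (reactants):
    N-H: 12 × 405 = 4860
    O=O: 3 × 481 = 1443
    Σ(broken) = 6303 kJ
  Bonds formed (products):
    N≡N: 2 × 922 = 1844
    O-H: 12 × 446 = 5352
    Σ(formed) = 7196 kJ
  ΔH_B = 6303 − 7196 = −893 kJ
ΔH_A − ΔH_B = +125 kJ, so reaction B has the more negative ΔH; |ΔH_A − ΔH_B| = 125 kJ.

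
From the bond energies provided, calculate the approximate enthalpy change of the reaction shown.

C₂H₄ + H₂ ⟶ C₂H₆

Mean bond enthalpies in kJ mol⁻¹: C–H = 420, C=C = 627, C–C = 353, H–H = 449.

Bonds broken (reactants):
  C–H: 4 × 420 = 1680
  C=C: 1 × 627 = 627
  H–H: 1 × 449 = 449
  Σ(broken) = 2756 kJ
Bonds formed (products):
  C–C: 1 × 353 = 353
  C–H: 6 × 420 = 2520
  Σ(formed) = 2873 kJ
ΔH = Σ(broken) − Σ(formed) = 2756 − 2873 = −117 kJ

ΔH ≈ −117 kJ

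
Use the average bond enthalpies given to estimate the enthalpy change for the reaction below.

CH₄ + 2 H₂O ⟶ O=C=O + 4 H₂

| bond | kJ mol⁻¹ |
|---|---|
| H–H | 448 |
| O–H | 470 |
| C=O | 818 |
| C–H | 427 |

Bonds broken (reactants):
  C–H: 4 × 427 = 1708
  O–H: 4 × 470 = 1880
  Σ(broken) = 3588 kJ
Bonds formed (products):
  C=O: 2 × 818 = 1636
  H–H: 4 × 448 = 1792
  Σ(formed) = 3428 kJ
ΔH = Σ(broken) − Σ(formed) = 3588 − 3428 = +160 kJ

ΔH ≈ +160 kJ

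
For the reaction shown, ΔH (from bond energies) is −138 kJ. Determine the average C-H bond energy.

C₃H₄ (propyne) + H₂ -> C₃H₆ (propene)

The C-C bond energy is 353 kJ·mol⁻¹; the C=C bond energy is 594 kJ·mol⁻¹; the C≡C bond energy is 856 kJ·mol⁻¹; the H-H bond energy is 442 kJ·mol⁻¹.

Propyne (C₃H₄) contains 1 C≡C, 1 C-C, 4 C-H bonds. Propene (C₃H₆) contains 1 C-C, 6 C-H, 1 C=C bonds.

D(C-H) ≈ 421 kJ/mol

Let D be the C-H bond energy.
Σ(broken) = 1×856 + 1×353 + 4×D + 1×442 = 1651 + 4D
Σ(formed) = 1×353 + 6×D + 1×594 = 947 + 6D
ΔH = Σ(broken) − Σ(formed) = (1651 + 4D) − (947 + 6D) = +704 − 2D
Setting this equal to −138 kJ gives 2D = 842, so D = 421 kJ/mol.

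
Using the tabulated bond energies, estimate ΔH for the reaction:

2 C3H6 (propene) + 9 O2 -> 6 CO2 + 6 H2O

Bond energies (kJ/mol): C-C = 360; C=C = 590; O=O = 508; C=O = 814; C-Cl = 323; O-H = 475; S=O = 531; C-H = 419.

Bonds broken (reactants):
  C-C: 2 × 360 = 720
  C-H: 12 × 419 = 5028
  C=C: 2 × 590 = 1180
  O=O: 9 × 508 = 4572
  Σ(broken) = 11500 kJ
Bonds formed (products):
  C=O: 12 × 814 = 9768
  O-H: 12 × 475 = 5700
  Σ(formed) = 15468 kJ
ΔH = Σ(broken) − Σ(formed) = 11500 − 15468 = −3968 kJ

ΔH ≈ −3968 kJ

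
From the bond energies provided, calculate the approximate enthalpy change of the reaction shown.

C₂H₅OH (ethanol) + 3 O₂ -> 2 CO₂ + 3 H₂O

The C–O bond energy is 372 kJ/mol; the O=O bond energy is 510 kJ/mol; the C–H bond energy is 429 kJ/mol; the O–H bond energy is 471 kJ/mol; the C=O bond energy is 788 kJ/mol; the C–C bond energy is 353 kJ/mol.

ΔH ≈ −1107 kJ

Bonds broken (reactants):
  C–C: 1 × 353 = 353
  C–H: 5 × 429 = 2145
  C–O: 1 × 372 = 372
  O–H: 1 × 471 = 471
  O=O: 3 × 510 = 1530
  Σ(broken) = 4871 kJ
Bonds formed (products):
  C=O: 4 × 788 = 3152
  O–H: 6 × 471 = 2826
  Σ(formed) = 5978 kJ
ΔH = Σ(broken) − Σ(formed) = 4871 − 5978 = −1107 kJ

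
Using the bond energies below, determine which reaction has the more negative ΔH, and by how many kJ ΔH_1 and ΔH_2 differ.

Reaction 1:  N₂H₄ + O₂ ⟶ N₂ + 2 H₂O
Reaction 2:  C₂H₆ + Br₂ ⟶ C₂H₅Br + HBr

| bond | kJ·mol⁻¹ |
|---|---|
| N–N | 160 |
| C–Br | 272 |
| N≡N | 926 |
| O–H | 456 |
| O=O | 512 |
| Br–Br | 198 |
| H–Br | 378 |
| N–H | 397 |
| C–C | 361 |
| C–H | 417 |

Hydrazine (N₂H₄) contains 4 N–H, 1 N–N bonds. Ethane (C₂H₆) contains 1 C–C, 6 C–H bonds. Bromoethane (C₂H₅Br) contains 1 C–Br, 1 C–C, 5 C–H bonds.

Reaction 1:
  Bonds broken (reactants):
    N–H: 4 × 397 = 1588
    N–N: 1 × 160 = 160
    O=O: 1 × 512 = 512
    Σ(broken) = 2260 kJ
  Bonds formed (products):
    N≡N: 1 × 926 = 926
    O–H: 4 × 456 = 1824
    Σ(formed) = 2750 kJ
  ΔH_1 = 2260 − 2750 = −490 kJ
Reaction 2:
  Bonds broken (reactants):
    Br–Br: 1 × 198 = 198
    C–C: 1 × 361 = 361
    C–H: 6 × 417 = 2502
    Σ(broken) = 3061 kJ
  Bonds formed (products):
    C–Br: 1 × 272 = 272
    C–C: 1 × 361 = 361
    C–H: 5 × 417 = 2085
    H–Br: 1 × 378 = 378
    Σ(formed) = 3096 kJ
  ΔH_2 = 3061 − 3096 = −35 kJ
ΔH_1 − ΔH_2 = −455 kJ, so reaction 1 has the more negative ΔH; |ΔH_1 − ΔH_2| = 455 kJ.

Reaction 1, by 455 kJ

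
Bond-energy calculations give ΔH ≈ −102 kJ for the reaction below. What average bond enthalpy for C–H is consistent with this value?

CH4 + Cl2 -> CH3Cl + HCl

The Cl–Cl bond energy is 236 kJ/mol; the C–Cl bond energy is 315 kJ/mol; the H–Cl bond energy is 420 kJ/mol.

Let D be the C–H bond energy.
Σ(broken) = 4×D + 1×236 = 236 + 4D
Σ(formed) = 1×315 + 3×D + 1×420 = 735 + 3D
ΔH = Σ(broken) − Σ(formed) = (236 + 4D) − (735 + 3D) = −499 + D
Setting this equal to −102 kJ gives D = 397 kJ/mol.

D(C–H) ≈ 397 kJ/mol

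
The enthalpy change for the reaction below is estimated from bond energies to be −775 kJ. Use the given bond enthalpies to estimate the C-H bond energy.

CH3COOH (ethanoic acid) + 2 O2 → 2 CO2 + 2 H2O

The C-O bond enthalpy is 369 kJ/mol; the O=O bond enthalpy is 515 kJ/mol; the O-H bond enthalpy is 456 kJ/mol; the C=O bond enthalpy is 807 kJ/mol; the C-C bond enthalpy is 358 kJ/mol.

Let D be the C-H bond energy.
Σ(broken) = 1×358 + 3×D + 1×369 + 1×807 + 1×456 + 2×515 = 3020 + 3D
Σ(formed) = 4×807 + 4×456 = 5052
ΔH = Σ(broken) − Σ(formed) = (3020 + 3D) − (5052) = −2032 + 3D
Setting this equal to −775 kJ gives 3D = 1257, so D = 419 kJ/mol.

D(C-H) ≈ 419 kJ/mol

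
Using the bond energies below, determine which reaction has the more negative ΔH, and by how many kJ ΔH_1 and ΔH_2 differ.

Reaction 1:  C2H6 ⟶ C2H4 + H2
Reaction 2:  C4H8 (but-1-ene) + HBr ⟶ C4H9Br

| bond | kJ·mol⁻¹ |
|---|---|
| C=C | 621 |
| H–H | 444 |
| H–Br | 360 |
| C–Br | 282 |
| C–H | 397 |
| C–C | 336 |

Reaction 1:
  Bonds broken (reactants):
    C–C: 1 × 336 = 336
    C–H: 6 × 397 = 2382
    Σ(broken) = 2718 kJ
  Bonds formed (products):
    C–H: 4 × 397 = 1588
    C=C: 1 × 621 = 621
    H–H: 1 × 444 = 444
    Σ(formed) = 2653 kJ
  ΔH_1 = 2718 − 2653 = +65 kJ
Reaction 2:
  Bonds broken (reactants):
    C–C: 2 × 336 = 672
    C–H: 8 × 397 = 3176
    C=C: 1 × 621 = 621
    H–Br: 1 × 360 = 360
    Σ(broken) = 4829 kJ
  Bonds formed (products):
    C–Br: 1 × 282 = 282
    C–C: 3 × 336 = 1008
    C–H: 9 × 397 = 3573
    Σ(formed) = 4863 kJ
  ΔH_2 = 4829 − 4863 = −34 kJ
ΔH_1 − ΔH_2 = +99 kJ, so reaction 2 has the more negative ΔH; |ΔH_1 − ΔH_2| = 99 kJ.

Reaction 2, by 99 kJ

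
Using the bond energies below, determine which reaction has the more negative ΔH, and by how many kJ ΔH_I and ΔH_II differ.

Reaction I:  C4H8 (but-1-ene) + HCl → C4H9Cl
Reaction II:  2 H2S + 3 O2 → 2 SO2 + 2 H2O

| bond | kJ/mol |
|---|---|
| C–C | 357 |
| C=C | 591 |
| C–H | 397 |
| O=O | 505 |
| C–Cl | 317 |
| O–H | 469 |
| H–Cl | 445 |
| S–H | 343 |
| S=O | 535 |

Reaction II, by 1094 kJ

Reaction I:
  Bonds broken (reactants):
    C–C: 2 × 357 = 714
    C–H: 8 × 397 = 3176
    C=C: 1 × 591 = 591
    H–Cl: 1 × 445 = 445
    Σ(broken) = 4926 kJ
  Bonds formed (products):
    C–C: 3 × 357 = 1071
    C–Cl: 1 × 317 = 317
    C–H: 9 × 397 = 3573
    Σ(formed) = 4961 kJ
  ΔH_I = 4926 − 4961 = −35 kJ
Reaction II:
  Bonds broken (reactants):
    O=O: 3 × 505 = 1515
    S–H: 4 × 343 = 1372
    Σ(broken) = 2887 kJ
  Bonds formed (products):
    O–H: 4 × 469 = 1876
    S=O: 4 × 535 = 2140
    Σ(formed) = 4016 kJ
  ΔH_II = 2887 − 4016 = −1129 kJ
ΔH_I − ΔH_II = +1094 kJ, so reaction II has the more negative ΔH; |ΔH_I − ΔH_II| = 1094 kJ.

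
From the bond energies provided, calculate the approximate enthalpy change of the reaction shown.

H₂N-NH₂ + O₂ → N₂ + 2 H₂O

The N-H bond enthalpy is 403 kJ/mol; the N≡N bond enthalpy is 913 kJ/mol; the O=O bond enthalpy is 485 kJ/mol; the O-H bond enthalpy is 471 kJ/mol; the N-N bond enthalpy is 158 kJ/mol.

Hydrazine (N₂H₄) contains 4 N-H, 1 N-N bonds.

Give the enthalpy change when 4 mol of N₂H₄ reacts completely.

Bonds broken (reactants):
  N-H: 4 × 403 = 1612
  N-N: 1 × 158 = 158
  O=O: 1 × 485 = 485
  Σ(broken) = 2255 kJ
Bonds formed (products):
  N≡N: 1 × 913 = 913
  O-H: 4 × 471 = 1884
  Σ(formed) = 2797 kJ
ΔH = Σ(broken) − Σ(formed) = 2255 − 2797 = −542 kJ
For 4× the reaction as written: 4 × (−542) = −2168 kJ

ΔH = −2168 kJ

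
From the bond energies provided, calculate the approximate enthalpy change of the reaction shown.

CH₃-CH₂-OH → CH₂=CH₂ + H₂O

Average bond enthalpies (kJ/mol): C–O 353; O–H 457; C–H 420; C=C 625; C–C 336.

Bonds broken (reactants):
  C–C: 1 × 336 = 336
  C–H: 5 × 420 = 2100
  C–O: 1 × 353 = 353
  O–H: 1 × 457 = 457
  Σ(broken) = 3246 kJ
Bonds formed (products):
  C–H: 4 × 420 = 1680
  C=C: 1 × 625 = 625
  O–H: 2 × 457 = 914
  Σ(formed) = 3219 kJ
ΔH = Σ(broken) − Σ(formed) = 3246 − 3219 = +27 kJ

ΔH ≈ +27 kJ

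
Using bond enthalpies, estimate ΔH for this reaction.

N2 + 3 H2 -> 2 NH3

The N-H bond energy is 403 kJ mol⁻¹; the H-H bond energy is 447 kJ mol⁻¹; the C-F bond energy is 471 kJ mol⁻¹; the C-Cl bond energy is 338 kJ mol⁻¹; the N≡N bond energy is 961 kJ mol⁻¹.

Bonds broken (reactants):
  H-H: 3 × 447 = 1341
  N≡N: 1 × 961 = 961
  Σ(broken) = 2302 kJ
Bonds formed (products):
  N-H: 6 × 403 = 2418
  Σ(formed) = 2418 kJ
ΔH = Σ(broken) − Σ(formed) = 2302 − 2418 = −116 kJ

ΔH ≈ −116 kJ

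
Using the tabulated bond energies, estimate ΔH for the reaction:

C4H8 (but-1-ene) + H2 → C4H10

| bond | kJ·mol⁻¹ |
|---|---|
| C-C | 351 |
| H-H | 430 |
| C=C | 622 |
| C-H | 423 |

Bonds broken (reactants):
  C-C: 2 × 351 = 702
  C-H: 8 × 423 = 3384
  C=C: 1 × 622 = 622
  H-H: 1 × 430 = 430
  Σ(broken) = 5138 kJ
Bonds formed (products):
  C-C: 3 × 351 = 1053
  C-H: 10 × 423 = 4230
  Σ(formed) = 5283 kJ
ΔH = Σ(broken) − Σ(formed) = 5138 − 5283 = −145 kJ

ΔH ≈ −145 kJ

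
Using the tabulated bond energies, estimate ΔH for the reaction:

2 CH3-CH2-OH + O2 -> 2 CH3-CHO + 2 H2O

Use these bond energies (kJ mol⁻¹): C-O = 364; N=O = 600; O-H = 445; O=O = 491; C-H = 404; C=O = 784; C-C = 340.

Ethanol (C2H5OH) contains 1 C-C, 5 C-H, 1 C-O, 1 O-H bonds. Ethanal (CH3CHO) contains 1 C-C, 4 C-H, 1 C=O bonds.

ΔH ≈ −431 kJ

Bonds broken (reactants):
  C-C: 2 × 340 = 680
  C-H: 10 × 404 = 4040
  C-O: 2 × 364 = 728
  O-H: 2 × 445 = 890
  O=O: 1 × 491 = 491
  Σ(broken) = 6829 kJ
Bonds formed (products):
  C-C: 2 × 340 = 680
  C-H: 8 × 404 = 3232
  C=O: 2 × 784 = 1568
  O-H: 4 × 445 = 1780
  Σ(formed) = 7260 kJ
ΔH = Σ(broken) − Σ(formed) = 6829 − 7260 = −431 kJ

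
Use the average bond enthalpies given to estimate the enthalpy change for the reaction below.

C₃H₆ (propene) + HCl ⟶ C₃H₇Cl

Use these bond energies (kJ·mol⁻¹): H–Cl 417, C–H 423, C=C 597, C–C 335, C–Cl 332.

Bonds broken (reactants):
  C–C: 1 × 335 = 335
  C–H: 6 × 423 = 2538
  C=C: 1 × 597 = 597
  H–Cl: 1 × 417 = 417
  Σ(broken) = 3887 kJ
Bonds formed (products):
  C–C: 2 × 335 = 670
  C–Cl: 1 × 332 = 332
  C–H: 7 × 423 = 2961
  Σ(formed) = 3963 kJ
ΔH = Σ(broken) − Σ(formed) = 3887 − 3963 = −76 kJ

ΔH ≈ −76 kJ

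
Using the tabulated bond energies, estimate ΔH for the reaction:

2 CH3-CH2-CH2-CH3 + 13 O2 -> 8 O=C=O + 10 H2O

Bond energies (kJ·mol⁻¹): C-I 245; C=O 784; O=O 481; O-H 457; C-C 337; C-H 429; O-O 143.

ΔH ≈ −4829 kJ

Bonds broken (reactants):
  C-C: 6 × 337 = 2022
  C-H: 20 × 429 = 8580
  O=O: 13 × 481 = 6253
  Σ(broken) = 16855 kJ
Bonds formed (products):
  C=O: 16 × 784 = 12544
  O-H: 20 × 457 = 9140
  Σ(formed) = 21684 kJ
ΔH = Σ(broken) − Σ(formed) = 16855 − 21684 = −4829 kJ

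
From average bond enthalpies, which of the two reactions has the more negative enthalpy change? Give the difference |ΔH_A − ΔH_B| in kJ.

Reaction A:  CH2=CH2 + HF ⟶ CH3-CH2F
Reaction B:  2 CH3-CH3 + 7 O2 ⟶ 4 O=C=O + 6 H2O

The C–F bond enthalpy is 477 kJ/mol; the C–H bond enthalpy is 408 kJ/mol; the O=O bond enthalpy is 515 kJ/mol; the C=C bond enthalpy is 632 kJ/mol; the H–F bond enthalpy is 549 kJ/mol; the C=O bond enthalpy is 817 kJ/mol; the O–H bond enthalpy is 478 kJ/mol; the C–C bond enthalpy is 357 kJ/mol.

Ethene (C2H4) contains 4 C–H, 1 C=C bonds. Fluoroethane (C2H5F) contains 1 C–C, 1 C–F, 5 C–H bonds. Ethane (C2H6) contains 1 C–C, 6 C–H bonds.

Reaction B, by 2996 kJ

Reaction A:
  Bonds broken (reactants):
    C–H: 4 × 408 = 1632
    C=C: 1 × 632 = 632
    H–F: 1 × 549 = 549
    Σ(broken) = 2813 kJ
  Bonds formed (products):
    C–C: 1 × 357 = 357
    C–F: 1 × 477 = 477
    C–H: 5 × 408 = 2040
    Σ(formed) = 2874 kJ
  ΔH_A = 2813 − 2874 = −61 kJ
Reaction B:
  Bonds broken (reactants):
    C–C: 2 × 357 = 714
    C–H: 12 × 408 = 4896
    O=O: 7 × 515 = 3605
    Σ(broken) = 9215 kJ
  Bonds formed (products):
    C=O: 8 × 817 = 6536
    O–H: 12 × 478 = 5736
    Σ(formed) = 12272 kJ
  ΔH_B = 9215 − 12272 = −3057 kJ
ΔH_A − ΔH_B = +2996 kJ, so reaction B has the more negative ΔH; |ΔH_A − ΔH_B| = 2996 kJ.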